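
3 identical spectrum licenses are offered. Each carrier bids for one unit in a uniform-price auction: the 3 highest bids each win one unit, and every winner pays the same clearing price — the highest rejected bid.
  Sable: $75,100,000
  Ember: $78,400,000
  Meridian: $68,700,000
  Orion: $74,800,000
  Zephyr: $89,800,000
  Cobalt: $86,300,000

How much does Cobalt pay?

Bids ranked high→low: 89,800,000 (Zephyr), 86,300,000 (Cobalt), 78,400,000 (Ember), 75,100,000 (Sable), 74,800,000 (Orion), …
Winners (3 units): Zephyr, Cobalt, Ember.
First losing bid is Sable's $75,100,000, which sets the uniform price.
Cobalt wins → pays $75,100,000.

Cobalt pays $75,100,000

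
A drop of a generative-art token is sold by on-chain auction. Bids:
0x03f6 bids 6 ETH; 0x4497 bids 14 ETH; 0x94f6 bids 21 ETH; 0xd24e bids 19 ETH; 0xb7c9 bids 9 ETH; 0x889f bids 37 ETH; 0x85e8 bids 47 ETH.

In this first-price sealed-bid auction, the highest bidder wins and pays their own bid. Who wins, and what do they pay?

Sorting bids: 47 (0x85e8) > 37 (0x889f) > 21 (0x94f6) > 19 (0xd24e) > 14 (0x4497) > 9 (0xb7c9) > …
0x85e8 has the highest bid and pays exactly that: 47 ETH.

0x85e8 pays 47 ETH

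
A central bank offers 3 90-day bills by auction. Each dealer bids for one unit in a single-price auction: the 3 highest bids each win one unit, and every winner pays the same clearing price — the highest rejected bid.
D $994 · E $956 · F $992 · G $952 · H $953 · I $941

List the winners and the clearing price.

Sorting: 994 (D), 992 (F), 956 (E), 953 (H), 952 (G), …
Winners (3 units): D, F, E.
Highest unsuccessful bid: $953 → clearing price.

D, F, E; each pays $953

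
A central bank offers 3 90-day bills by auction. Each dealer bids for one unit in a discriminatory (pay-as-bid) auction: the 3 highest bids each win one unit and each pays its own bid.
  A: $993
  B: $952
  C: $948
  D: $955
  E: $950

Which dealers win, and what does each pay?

A $993, D $955, B $952

Sorting: 993 (A), 955 (D), 952 (B), 950 (E), 948 (C)
Top 3: A, D, B.
Each winner pays its own bid: A $993, D $955, B $952.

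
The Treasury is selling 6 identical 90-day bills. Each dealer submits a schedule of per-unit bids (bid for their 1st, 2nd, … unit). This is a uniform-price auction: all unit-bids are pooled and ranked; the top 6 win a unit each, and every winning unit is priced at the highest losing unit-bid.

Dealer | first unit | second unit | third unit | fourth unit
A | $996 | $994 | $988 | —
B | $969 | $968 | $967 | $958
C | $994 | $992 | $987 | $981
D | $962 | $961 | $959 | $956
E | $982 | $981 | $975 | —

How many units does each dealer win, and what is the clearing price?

A 3, C 3; clearing price $982

All unit-bids, highest first — top 6: 996 (A-1), 994 (A-2), 994 (C-1), 992 (C-2), 988 (A-3), 987 (C-3)
First bid not allocated: $982.
Allocation: A 3, C 3.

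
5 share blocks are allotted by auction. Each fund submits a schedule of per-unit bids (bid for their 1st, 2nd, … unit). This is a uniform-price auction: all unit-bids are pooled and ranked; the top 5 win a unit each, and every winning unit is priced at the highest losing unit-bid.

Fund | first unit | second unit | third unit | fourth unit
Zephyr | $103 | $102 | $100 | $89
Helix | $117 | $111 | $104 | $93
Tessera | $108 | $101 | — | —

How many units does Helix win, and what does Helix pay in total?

Helix: 3 units, pays $306

Merging the schedules and taking the best 5: 117 (Helix-1), 111 (Helix-2), 108 (Tessera-1), 104 (Helix-3), 103 (Zephyr-1)
Highest rejected unit-bid = $102.
Helix wins 3 unit(s) at $102 each.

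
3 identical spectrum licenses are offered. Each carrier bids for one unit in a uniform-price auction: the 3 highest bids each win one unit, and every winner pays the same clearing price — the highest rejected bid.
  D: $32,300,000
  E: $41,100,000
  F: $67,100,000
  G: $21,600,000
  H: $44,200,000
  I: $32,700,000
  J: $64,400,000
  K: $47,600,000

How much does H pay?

H pays $0

Bids ranked high→low: 67,100,000 (F), 64,400,000 (J), 47,600,000 (K), 44,200,000 (H), 41,100,000 (E), …
Winners (3 units): F, J, K.
First losing bid is H's $44,200,000, which sets the uniform price.
H does not win → pays $0.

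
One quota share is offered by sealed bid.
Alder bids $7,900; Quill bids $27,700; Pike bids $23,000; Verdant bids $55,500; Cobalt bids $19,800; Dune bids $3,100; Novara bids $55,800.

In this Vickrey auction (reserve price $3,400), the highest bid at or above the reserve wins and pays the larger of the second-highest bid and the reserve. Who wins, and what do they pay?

Novara pays $55,500

Vickrey auction (reserve price $3,400): the highest bid at or above the reserve wins and pays the larger of the second-highest bid and the reserve.
Bids ranked: 55,800 (Novara) > 55,500 (Verdant) > 27,700 (Quill) > 23,000 (Pike) > 19,800 (Cobalt) > 7,900 (Alder) > …
Highest eligible bid: Novara at $55,800.
Second-highest bid $55,500 exceeds the reserve $3,400 → payment $55,500.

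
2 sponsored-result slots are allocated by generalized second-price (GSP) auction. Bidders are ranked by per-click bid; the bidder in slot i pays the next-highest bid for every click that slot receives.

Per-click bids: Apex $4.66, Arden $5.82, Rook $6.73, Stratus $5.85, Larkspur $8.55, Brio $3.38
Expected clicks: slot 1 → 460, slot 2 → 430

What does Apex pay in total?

Per-click bids in order: $8.55 (Larkspur) > $6.73 (Rook) > $5.85 (Stratus) > …
Apex ranks below slot 2 → no slot, pays nothing.

Apex pays $0.00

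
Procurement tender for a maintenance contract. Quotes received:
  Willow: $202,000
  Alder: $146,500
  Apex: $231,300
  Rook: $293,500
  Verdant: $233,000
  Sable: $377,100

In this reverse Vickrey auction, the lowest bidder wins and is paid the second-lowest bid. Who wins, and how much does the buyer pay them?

Reverse Vickrey auction: the lowest bidder wins and is paid the second-lowest bid.
Sorting bids: 146,500 (Alder) < 202,000 (Willow) < 231,300 (Apex) < 233,000 (Verdant) < 293,500 (Rook) < 377,100 (Sable)
Alder wins with the lowest bid; price is set by the runner-up at $202,000.

Alder is paid $202,000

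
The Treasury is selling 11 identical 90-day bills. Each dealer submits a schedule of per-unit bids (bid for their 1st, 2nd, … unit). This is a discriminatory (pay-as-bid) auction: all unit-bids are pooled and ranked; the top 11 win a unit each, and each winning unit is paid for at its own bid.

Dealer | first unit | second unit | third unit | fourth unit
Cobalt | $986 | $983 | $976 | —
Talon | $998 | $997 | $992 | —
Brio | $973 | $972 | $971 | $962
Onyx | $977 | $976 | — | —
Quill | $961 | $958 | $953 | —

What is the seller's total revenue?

Total revenue: $10,801

Merging the schedules and taking the best 11: 998 (Talon-1), 997 (Talon-2), 992 (Talon-3), 986 (Cobalt-1), 983 (Cobalt-2), 977 (Onyx-1), 976 (Cobalt-3), 976 (Onyx-2), 973 (Brio-1), 972 (Brio-2), 971 (Brio-3)
Next rejected bid: $962 (not a price — pay-as-bid).
Each winning unit pays its own bid.
Revenue = 998 + 997 + 992 + 986 + 983 + 977 + 976 + 976 + 973 + 972 + 971 = $10,801.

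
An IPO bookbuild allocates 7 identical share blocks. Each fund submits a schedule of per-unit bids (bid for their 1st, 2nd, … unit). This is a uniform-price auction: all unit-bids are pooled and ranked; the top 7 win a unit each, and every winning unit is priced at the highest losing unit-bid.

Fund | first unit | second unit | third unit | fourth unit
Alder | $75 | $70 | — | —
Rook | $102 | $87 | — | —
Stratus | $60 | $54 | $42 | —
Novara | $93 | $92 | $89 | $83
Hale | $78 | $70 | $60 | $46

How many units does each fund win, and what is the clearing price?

Hale 1, Novara 4, Rook 2; clearing price $75

Pooled unit-bids ranked (top 7): 102 (Rook-1), 93 (Novara-1), 92 (Novara-2), 89 (Novara-3), 87 (Rook-2), 83 (Novara-4), 78 (Hale-1)
The (k+1)-th unit-bid is $75.
Allocation: Hale 1, Novara 4, Rook 2.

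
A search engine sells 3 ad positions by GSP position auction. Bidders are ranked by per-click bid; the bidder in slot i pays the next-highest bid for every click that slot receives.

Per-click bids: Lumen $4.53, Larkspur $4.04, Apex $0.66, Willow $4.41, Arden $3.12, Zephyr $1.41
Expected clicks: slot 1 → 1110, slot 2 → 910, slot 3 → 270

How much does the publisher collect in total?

Ranked by bid: $4.53 (Lumen) > $4.41 (Willow) > $4.04 (Larkspur) > $3.12 (Arden) > …
Slot 1: Lumen pays $4.41 × 1110 = $4895.10
Slot 2: Willow pays $4.04 × 910 = $3676.40
Slot 3: Larkspur pays $3.12 × 270 = $842.40
Total = $9413.90

Total revenue: $9413.90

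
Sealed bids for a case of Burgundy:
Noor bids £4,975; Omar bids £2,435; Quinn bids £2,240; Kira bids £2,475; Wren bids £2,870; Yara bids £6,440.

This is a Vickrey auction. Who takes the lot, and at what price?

Yara pays £4,975

Rule: the highest bidder wins and pays the second-highest bid.
Bids ranked: 6,440 (Yara) > 4,975 (Noor) > 2,870 (Wren) > 2,475 (Kira) > 2,435 (Omar) > 2,240 (Quinn)
Yara is highest; pays the second-highest bid, £4,975.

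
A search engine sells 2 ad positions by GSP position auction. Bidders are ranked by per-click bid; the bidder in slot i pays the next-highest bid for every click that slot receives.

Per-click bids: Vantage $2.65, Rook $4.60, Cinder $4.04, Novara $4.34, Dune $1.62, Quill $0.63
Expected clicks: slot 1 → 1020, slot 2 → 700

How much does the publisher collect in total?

Total revenue: $7254.80

Per-click bids in order: $4.60 (Rook) > $4.34 (Novara) > $4.04 (Cinder) > …
Slot 1: Rook pays $4.34 × 1020 = $4426.80
Slot 2: Novara pays $4.04 × 700 = $2828.00
Total = $7254.80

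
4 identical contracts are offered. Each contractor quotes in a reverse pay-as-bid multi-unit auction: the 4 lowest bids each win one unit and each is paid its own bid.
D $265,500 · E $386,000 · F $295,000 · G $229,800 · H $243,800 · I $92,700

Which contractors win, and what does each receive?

I $92,700, G $229,800, H $243,800, D $265,500

Ordering the bids: 92,700 (I), 229,800 (G), 243,800 (H), 265,500 (D), 295,000 (F), 386,000 (E)
Winners (4 units): I, G, H, D.
Each winner is paid its own bid: I $92,700, G $229,800, H $243,800, D $265,500.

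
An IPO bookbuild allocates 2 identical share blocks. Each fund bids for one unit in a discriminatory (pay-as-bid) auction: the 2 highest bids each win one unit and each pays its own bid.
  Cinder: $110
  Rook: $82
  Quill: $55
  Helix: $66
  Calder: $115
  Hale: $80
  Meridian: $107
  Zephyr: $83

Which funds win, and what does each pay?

Calder $115, Cinder $110

Sorting: 115 (Calder), 110 (Cinder), 107 (Meridian), 83 (Zephyr), …
Top 2: Calder, Cinder.
Each winner pays its own bid: Calder $115, Cinder $110.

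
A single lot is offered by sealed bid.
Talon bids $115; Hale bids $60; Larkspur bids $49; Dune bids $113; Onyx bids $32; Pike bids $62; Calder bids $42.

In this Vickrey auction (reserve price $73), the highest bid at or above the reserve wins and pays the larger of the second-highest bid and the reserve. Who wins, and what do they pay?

Talon pays $113

Bids ranked: 115 (Talon) > 113 (Dune) > 62 (Pike) > 60 (Hale) > 49 (Larkspur) > 42 (Calder) > …
Highest eligible bid: Talon at $115.
Second-highest bid $113 exceeds the reserve $73 → payment $113.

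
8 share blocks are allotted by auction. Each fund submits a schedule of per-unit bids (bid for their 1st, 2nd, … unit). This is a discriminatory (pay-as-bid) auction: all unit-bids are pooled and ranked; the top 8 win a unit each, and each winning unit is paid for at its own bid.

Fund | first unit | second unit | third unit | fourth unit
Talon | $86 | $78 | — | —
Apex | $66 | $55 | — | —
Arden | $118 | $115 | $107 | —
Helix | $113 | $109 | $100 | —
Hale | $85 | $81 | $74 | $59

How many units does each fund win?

Arden 3, Hale 1, Helix 3, Talon 1

Merging the schedules and taking the best 8: 118 (Arden-1), 115 (Arden-2), 113 (Helix-1), 109 (Helix-2), 107 (Arden-3), 100 (Helix-3), 86 (Talon-1), 85 (Hale-1)
Next rejected bid: $81 (not a price — pay-as-bid).
Allocation: Arden 3, Hale 1, Helix 3, Talon 1.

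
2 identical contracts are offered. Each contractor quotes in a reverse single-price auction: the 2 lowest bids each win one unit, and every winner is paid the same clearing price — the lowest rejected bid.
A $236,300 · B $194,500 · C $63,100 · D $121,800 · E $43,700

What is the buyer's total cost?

Total cost: $243,600

Sorting: 43,700 (E), 63,100 (C), 121,800 (D), 194,500 (B), …
The 2 lowest are E, C.
First losing bid is D's $121,800, which sets the uniform price.
Total cost = 2 × $121,800 = $243,600.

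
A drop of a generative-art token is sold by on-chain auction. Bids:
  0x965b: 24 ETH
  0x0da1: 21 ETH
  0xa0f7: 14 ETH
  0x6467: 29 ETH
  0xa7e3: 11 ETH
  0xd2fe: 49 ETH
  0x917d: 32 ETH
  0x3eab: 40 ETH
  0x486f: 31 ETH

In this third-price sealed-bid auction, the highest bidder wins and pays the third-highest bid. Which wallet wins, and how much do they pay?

0xd2fe pays 32 ETH

Rule: the highest bidder wins and pays the third-highest bid.
Bids ranked: 49 (0xd2fe) > 40 (0x3eab) > 32 (0x917d) > 31 (0x486f) > 29 (0x6467) > 24 (0x965b) > …
0xd2fe wins; payment is bid #3 in the ranking = 32 ETH.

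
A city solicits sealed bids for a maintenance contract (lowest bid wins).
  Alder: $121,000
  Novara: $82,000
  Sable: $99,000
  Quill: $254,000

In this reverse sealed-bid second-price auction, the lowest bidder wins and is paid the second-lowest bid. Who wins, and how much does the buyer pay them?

Bids ranked: 82,000 (Novara) < 99,000 (Sable) < 121,000 (Alder) < 254,000 (Quill)
Novara wins with the lowest bid; price is set by the runner-up at $99,000.

Novara is paid $99,000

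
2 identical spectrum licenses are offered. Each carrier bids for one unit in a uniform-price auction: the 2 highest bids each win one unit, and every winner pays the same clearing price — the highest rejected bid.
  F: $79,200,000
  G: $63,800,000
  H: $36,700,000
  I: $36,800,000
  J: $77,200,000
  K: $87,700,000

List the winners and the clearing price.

Bids ranked high→low: 87,700,000 (K), 79,200,000 (F), 77,200,000 (J), 63,800,000 (G), …
Top 2: K, F.
Clearing price = highest rejected bid = $77,200,000.

K, F; each pays $77,200,000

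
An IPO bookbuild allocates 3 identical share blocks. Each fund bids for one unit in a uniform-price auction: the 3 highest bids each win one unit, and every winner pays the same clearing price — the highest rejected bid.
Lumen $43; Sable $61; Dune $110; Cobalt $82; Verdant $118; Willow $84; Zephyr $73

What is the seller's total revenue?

Total revenue: $246

Ordering the bids: 118 (Verdant), 110 (Dune), 84 (Willow), 82 (Cobalt), 73 (Zephyr), …
Winners (3 units): Verdant, Dune, Willow.
First losing bid is Cobalt's $82, which sets the uniform price.
Total revenue = 3 × $82 = $246.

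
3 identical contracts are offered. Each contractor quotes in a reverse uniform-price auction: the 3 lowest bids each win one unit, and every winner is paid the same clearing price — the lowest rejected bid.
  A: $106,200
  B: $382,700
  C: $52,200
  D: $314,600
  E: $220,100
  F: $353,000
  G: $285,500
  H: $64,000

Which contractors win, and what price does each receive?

Sorting: 52,200 (C), 64,000 (H), 106,200 (A), 220,100 (E), 285,500 (G), …
The 3 lowest are C, H, A.
Lowest unsuccessful bid: $220,100 → clearing price.

C, H, A; each is paid $220,100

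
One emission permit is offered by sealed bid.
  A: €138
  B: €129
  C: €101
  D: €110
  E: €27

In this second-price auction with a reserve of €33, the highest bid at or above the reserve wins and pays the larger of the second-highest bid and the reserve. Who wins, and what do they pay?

A pays €129

Second-price auction with a reserve of €33: the highest bid at or above the reserve wins and pays the larger of the second-highest bid and the reserve.
Sorting bids: 138 (A) > 129 (B) > 110 (D) > 101 (C) > 27 (E)
A has the top bid at or above the reserve (€138).
max(second-highest €129, reserve €33) = €129; the reserve does not bind.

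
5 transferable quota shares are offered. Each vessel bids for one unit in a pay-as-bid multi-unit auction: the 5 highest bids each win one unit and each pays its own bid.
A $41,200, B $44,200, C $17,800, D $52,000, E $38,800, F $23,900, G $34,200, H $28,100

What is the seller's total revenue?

Ordering the bids: 52,000 (D), 44,200 (B), 41,200 (A), 38,800 (E), 34,200 (G), 28,100 (H), 23,900 (F), …
Winners (5 units): D, B, A, E, G.
Total revenue = 52,000 + 44,200 + 41,200 + 38,800 + 34,200 = $210,400.

Total revenue: $210,400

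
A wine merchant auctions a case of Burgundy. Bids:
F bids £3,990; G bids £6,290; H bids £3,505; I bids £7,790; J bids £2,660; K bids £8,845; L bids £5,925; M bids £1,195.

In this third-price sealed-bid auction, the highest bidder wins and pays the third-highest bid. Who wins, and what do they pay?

Bids ranked: 8,845 (K) > 7,790 (I) > 6,290 (G) > 5,925 (L) > 3,990 (F) > 3,505 (H) > …
K is highest; pays the third-highest bid, £6,290.

K pays £6,290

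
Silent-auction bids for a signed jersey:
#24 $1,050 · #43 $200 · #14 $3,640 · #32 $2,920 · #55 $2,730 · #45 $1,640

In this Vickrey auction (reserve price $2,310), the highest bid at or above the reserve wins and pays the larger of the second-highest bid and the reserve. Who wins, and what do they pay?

#14 pays $2,920

Bids ranked: 3,640 (#14) > 2,920 (#32) > 2,730 (#55) > 1,640 (#45) > 1,050 (#24) > 200 (#43)
#14 has the top bid at or above the reserve ($3,640).
Second-highest bid $2,920 exceeds the reserve $2,310 → payment $2,920.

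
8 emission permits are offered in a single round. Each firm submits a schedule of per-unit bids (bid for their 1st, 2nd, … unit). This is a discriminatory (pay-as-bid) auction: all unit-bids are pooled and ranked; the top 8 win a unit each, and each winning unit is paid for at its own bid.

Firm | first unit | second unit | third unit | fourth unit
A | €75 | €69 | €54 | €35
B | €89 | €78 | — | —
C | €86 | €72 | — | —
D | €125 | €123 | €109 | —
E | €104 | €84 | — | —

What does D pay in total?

Pooled unit-bids ranked (top 8): 125 (D-1), 123 (D-2), 109 (D-3), 104 (E-1), 89 (B-1), 86 (C-1), 84 (E-2), 78 (B-2)
Next rejected bid: €75 (not a price — pay-as-bid).
D's winning unit-bids: 125 + 123 + 109 = €357.

D pays €357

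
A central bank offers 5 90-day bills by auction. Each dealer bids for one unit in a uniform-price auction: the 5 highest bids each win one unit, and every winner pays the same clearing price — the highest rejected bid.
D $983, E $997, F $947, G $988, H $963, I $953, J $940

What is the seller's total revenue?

Total revenue: $4,735

Bids ranked high→low: 997 (E), 988 (G), 983 (D), 963 (H), 953 (I), 947 (F), 940 (J)
The 5 highest are E, G, D, H, I.
Highest unsuccessful bid: $947 → clearing price.
Total revenue = 5 × $947 = $4,735.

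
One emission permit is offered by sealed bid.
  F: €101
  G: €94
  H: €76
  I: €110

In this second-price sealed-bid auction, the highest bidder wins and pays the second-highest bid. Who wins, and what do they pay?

I pays €101

Rule: the highest bidder wins and pays the second-highest bid.
Bids in order: 110 (I) > 101 (F) > 94 (G) > 76 (H)
Second-price: I pays F's bid of €101.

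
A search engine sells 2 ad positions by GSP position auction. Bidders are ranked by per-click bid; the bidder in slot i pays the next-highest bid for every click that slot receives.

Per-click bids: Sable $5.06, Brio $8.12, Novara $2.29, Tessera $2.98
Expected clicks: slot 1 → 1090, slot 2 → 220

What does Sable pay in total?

Sorting advertisers: $8.12 (Brio) > $5.06 (Sable) > $2.98 (Tessera) > …
Sable holds slot 2 → pays next bid $2.98 × 220 clicks = $655.60.

Sable pays $655.60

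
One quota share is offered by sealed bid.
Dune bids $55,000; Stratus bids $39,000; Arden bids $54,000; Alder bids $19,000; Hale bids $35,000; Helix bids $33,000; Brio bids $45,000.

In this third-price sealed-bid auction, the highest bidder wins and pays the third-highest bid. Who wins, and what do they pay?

Dune pays $45,000

Third-price sealed-bid auction: the highest bidder wins and pays the third-highest bid.
Sorting bids: 55,000 (Dune) > 54,000 (Arden) > 45,000 (Brio) > 39,000 (Stratus) > 35,000 (Hale) > 33,000 (Helix) > …
Dune wins; payment is bid #3 in the ranking = $45,000.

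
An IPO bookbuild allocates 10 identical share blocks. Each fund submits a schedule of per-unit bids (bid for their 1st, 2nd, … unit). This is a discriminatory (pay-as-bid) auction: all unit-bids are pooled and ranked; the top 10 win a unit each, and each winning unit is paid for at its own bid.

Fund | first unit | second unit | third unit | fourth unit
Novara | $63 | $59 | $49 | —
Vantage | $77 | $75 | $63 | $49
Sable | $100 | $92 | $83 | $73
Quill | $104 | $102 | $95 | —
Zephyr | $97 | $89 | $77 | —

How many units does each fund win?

All unit-bids, highest first — top 10: 104 (Quill-1), 102 (Quill-2), 100 (Sable-1), 97 (Zephyr-1), 95 (Quill-3), 92 (Sable-2), 89 (Zephyr-2), 83 (Sable-3), 77 (Vantage-1), 77 (Zephyr-3)
Next rejected bid: $75 (not a price — pay-as-bid).
Allocation: Quill 3, Sable 3, Vantage 1, Zephyr 3.

Quill 3, Sable 3, Vantage 1, Zephyr 3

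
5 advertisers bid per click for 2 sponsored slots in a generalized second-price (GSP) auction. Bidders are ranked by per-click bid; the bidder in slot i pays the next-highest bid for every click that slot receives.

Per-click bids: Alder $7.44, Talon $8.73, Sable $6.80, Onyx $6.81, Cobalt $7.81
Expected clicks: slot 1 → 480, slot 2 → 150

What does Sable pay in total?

Sable pays $0.00

Per-click bids in order: $8.73 (Talon) > $7.81 (Cobalt) > $7.44 (Alder) > …
Sable ranks below slot 2 → no slot, pays nothing.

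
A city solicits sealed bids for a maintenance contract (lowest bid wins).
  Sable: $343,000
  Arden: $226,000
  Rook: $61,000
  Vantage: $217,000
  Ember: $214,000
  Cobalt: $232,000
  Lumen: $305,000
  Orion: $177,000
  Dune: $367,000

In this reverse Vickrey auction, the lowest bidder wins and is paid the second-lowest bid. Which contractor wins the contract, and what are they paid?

Rook is paid $177,000

Sorting bids: 61,000 (Rook) < 177,000 (Orion) < 214,000 (Ember) < 217,000 (Vantage) < 226,000 (Arden) < 232,000 (Cobalt) < …
Second-price: Rook is paid Orion's bid of $177,000.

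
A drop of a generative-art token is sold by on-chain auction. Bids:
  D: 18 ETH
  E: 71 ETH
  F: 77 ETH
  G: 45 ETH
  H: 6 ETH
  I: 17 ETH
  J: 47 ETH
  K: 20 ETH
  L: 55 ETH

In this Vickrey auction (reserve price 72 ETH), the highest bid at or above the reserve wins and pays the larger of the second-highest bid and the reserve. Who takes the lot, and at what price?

F pays 72 ETH

Sorting bids: 77 (F) > 71 (E) > 55 (L) > 47 (J) > 45 (G) > 20 (K) > …
Highest eligible bid: F at 77 ETH.
Second-highest bid 71 ETH is below the reserve 72 ETH, so the reserve binds → payment 72 ETH.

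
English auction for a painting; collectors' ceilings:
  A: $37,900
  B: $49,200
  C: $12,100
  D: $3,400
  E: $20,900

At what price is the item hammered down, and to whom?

B wins at $37,900

Rule: the price rises until one bidder remains; the winner pays the price at which the last rival dropped out.
Limits in order: 49,200 (B) > 37,900 (A) > 20,900 (E) > 12,100 (C) > 3,400 (D)
A is the last rival to drop out, at $37,900; B remains and wins at that price.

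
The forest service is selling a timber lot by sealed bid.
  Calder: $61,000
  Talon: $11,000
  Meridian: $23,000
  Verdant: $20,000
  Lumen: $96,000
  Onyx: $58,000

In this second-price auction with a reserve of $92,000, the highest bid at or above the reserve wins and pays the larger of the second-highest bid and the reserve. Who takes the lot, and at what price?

Lumen pays $92,000

Bids ranked: 96,000 (Lumen) > 61,000 (Calder) > 58,000 (Onyx) > 23,000 (Meridian) > 20,000 (Verdant) > 11,000 (Talon)
Lumen has the top bid at or above the reserve ($96,000).
Second-highest bid $61,000 is below the reserve $92,000, so the reserve binds → payment $92,000.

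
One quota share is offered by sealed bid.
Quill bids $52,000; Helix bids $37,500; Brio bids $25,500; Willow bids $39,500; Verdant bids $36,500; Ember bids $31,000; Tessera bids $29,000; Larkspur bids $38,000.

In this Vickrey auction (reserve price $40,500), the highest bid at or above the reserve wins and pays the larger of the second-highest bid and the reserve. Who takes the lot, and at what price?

Rule: the highest bid at or above the reserve wins and pays the larger of the second-highest bid and the reserve.
Sorting bids: 52,000 (Quill) > 39,500 (Willow) > 38,000 (Larkspur) > 37,500 (Helix) > 36,500 (Verdant) > 31,000 (Ember) > …
Quill has the top bid at or above the reserve ($52,000).
max(second-highest $39,500, reserve $40,500) = $40,500.

Quill pays $40,500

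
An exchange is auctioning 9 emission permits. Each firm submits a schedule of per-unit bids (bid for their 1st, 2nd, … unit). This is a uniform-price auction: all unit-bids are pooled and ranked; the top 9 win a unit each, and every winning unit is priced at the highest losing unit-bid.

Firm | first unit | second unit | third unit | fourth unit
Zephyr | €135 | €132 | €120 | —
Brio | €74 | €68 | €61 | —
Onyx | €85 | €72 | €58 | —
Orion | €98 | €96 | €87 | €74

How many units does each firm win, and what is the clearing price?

Brio 1, Onyx 1, Orion 4, Zephyr 3; clearing price €72

Merging the schedules and taking the best 9: 135 (Zephyr-1), 132 (Zephyr-2), 120 (Zephyr-3), 98 (Orion-1), 96 (Orion-2), 87 (Orion-3), 85 (Onyx-1), 74 (Brio-1), 74 (Orion-4)
Highest rejected unit-bid = €72.
Allocation: Brio 1, Onyx 1, Orion 4, Zephyr 3.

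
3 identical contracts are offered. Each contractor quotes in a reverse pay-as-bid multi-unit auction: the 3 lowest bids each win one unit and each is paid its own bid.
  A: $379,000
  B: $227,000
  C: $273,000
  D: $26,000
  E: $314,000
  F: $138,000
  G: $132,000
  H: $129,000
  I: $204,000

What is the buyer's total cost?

Total cost: $287,000

Ordering the bids: 26,000 (D), 129,000 (H), 132,000 (G), 138,000 (F), 204,000 (I), …
The 3 lowest are D, H, G.
Total cost = 26,000 + 129,000 + 132,000 = $287,000.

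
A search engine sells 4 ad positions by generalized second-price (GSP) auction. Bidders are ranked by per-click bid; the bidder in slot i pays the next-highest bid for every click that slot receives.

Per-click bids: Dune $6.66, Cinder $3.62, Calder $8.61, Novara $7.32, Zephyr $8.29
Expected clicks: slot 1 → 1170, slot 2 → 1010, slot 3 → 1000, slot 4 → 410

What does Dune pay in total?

Sorting advertisers: $8.61 (Calder) > $8.29 (Zephyr) > $7.32 (Novara) > $6.66 (Dune) > $3.62 (Cinder)
Dune holds slot 4 → pays next bid $3.62 × 410 clicks = $1484.20.

Dune pays $1484.20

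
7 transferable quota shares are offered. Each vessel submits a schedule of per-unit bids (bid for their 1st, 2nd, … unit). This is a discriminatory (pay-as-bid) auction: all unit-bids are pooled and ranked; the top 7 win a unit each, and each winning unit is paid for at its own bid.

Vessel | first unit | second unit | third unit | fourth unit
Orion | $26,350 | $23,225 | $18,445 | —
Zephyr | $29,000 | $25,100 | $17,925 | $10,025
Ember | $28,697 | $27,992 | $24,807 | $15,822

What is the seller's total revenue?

All unit-bids, highest first — top 7: 29,000 (Zephyr-1), 28,697 (Ember-1), 27,992 (Ember-2), 26,350 (Orion-1), 25,100 (Zephyr-2), 24,807 (Ember-3), 23,225 (Orion-2)
Next rejected bid: $18,445 (not a price — pay-as-bid).
Each winning unit pays its own bid.
Revenue = 29,000 + 28,697 + 27,992 + 26,350 + 25,100 + 24,807 + 23,225 = $185,171.

Total revenue: $185,171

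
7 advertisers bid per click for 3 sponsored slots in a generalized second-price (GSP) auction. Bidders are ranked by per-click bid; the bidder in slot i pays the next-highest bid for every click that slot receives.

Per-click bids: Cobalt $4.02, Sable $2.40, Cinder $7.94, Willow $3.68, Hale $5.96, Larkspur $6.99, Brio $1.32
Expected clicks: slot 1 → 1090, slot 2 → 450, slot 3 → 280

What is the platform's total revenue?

Total revenue: $11426.70

Per-click bids in order: $7.94 (Cinder) > $6.99 (Larkspur) > $5.96 (Hale) > $4.02 (Cobalt) > …
Slot 1: Cinder pays $6.99 × 1090 = $7619.10
Slot 2: Larkspur pays $5.96 × 450 = $2682.00
Slot 3: Hale pays $4.02 × 280 = $1125.60
Total = $11426.70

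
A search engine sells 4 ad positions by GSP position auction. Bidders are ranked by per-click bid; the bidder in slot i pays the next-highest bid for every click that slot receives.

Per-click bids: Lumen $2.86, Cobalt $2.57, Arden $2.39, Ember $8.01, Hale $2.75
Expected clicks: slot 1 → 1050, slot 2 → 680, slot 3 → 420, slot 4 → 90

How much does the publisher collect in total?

Per-click bids in order: $8.01 (Ember) > $2.86 (Lumen) > $2.75 (Hale) > $2.57 (Cobalt) > $2.39 (Arden)
Slot 1: Ember pays $2.86 × 1050 = $3003.00
Slot 2: Lumen pays $2.75 × 680 = $1870.00
Slot 3: Hale pays $2.57 × 420 = $1079.40
Slot 4: Cobalt pays $2.39 × 90 = $215.10
Total = $6167.50

Total revenue: $6167.50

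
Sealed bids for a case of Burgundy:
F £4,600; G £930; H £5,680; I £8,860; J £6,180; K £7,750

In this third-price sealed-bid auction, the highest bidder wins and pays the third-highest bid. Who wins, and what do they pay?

I pays £6,180

Third-price sealed-bid auction: the highest bidder wins and pays the third-highest bid.
Bids ranked: 8,860 (I) > 7,750 (K) > 6,180 (J) > 5,680 (H) > 4,600 (F) > 930 (G)
I wins; payment is bid #3 in the ranking = £6,180.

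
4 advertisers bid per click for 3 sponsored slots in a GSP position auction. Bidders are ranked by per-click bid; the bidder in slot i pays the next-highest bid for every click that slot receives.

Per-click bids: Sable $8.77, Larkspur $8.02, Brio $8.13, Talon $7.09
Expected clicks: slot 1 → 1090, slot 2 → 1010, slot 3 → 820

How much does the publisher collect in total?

Total revenue: $22775.70

Ranked by bid: $8.77 (Sable) > $8.13 (Brio) > $8.02 (Larkspur) > $7.09 (Talon)
Slot 1: Sable pays $8.13 × 1090 = $8861.70
Slot 2: Brio pays $8.02 × 1010 = $8100.20
Slot 3: Larkspur pays $7.09 × 820 = $5813.80
Total = $22775.70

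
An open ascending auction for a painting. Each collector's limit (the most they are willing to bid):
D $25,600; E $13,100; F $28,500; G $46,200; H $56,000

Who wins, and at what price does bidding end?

H wins at $46,200

Limits ranked: 56,000 (H) > 46,200 (G) > 28,500 (F) > 25,600 (D) > 13,100 (E)
G is the last rival to drop out, at $46,200; H remains and wins at that price.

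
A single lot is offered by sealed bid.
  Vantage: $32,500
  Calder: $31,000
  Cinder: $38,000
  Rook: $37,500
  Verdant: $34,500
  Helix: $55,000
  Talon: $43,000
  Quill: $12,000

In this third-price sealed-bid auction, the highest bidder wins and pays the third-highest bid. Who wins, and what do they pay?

Third-price sealed-bid auction: the highest bidder wins and pays the third-highest bid.
Sorting bids: 55,000 (Helix) > 43,000 (Talon) > 38,000 (Cinder) > 37,500 (Rook) > 34,500 (Verdant) > 32,500 (Vantage) > …
Helix wins; payment is bid #3 in the ranking = $38,000.

Helix pays $38,000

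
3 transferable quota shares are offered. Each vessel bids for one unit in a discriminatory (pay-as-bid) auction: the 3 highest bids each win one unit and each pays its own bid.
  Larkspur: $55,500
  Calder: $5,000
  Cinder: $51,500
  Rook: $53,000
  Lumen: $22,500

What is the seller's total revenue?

Total revenue: $160,000

Sorting: 55,500 (Larkspur), 53,000 (Rook), 51,500 (Cinder), 22,500 (Lumen), 5,000 (Calder)
The 3 highest are Larkspur, Rook, Cinder.
Total revenue = 55,500 + 53,000 + 51,500 = $160,000.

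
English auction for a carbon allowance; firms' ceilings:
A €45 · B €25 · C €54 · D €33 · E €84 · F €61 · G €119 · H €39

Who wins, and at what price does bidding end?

Ascending (English) auction: the price rises until one bidder remains; the winner pays the price at which the last rival dropped out.
Limits ranked: 119 (G) > 84 (E) > 61 (F) > 54 (C) > 45 (A) > 39 (H) > …
Bidding ends when E exits at €84; G takes it.

G wins at €84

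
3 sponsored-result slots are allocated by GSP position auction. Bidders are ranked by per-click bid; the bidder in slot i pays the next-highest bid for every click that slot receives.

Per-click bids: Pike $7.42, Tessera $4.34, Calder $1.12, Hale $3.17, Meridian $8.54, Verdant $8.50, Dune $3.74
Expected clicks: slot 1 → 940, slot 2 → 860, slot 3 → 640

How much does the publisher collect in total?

Total revenue: $17148.80

Sorting advertisers: $8.54 (Meridian) > $8.50 (Verdant) > $7.42 (Pike) > $4.34 (Tessera) > …
Slot 1: Meridian pays $8.50 × 940 = $7990.00
Slot 2: Verdant pays $7.42 × 860 = $6381.20
Slot 3: Pike pays $4.34 × 640 = $2777.60
Total = $17148.80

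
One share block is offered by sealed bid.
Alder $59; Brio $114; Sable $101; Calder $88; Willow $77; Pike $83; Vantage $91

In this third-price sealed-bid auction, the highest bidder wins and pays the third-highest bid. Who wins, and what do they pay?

Rule: the highest bidder wins and pays the third-highest bid.
Bids ranked: 114 (Brio) > 101 (Sable) > 91 (Vantage) > 88 (Calder) > 83 (Pike) > 77 (Willow) > …
Brio wins; payment is bid #3 in the ranking = $91.

Brio pays $91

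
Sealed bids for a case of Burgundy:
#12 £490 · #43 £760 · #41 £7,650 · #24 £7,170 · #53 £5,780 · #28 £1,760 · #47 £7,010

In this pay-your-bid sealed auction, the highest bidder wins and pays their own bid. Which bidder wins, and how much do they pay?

#41 pays £7,650

Bids in order: 7,650 (#41) > 7,170 (#24) > 7,010 (#47) > 5,780 (#53) > 1,760 (#28) > 760 (#43) > …
First-price: #41 pays what they bid, £7,650.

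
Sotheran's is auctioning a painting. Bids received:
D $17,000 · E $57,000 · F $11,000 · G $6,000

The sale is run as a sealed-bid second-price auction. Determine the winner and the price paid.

Rule: the highest bidder wins and pays the second-highest bid.
Bids ranked: 57,000 (E) > 17,000 (D) > 11,000 (F) > 6,000 (G)
Second-price: E pays D's bid of $17,000.

E pays $17,000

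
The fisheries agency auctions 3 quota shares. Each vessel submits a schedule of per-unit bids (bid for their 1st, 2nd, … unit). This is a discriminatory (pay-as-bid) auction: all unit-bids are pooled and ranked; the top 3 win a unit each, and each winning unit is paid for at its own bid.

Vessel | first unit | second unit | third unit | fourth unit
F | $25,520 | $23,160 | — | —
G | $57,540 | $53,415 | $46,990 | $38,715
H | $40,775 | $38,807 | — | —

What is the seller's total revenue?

Total revenue: $157,945

All unit-bids, highest first — top 3: 57,540 (G-1), 53,415 (G-2), 46,990 (G-3)
Next rejected bid: $40,775 (not a price — pay-as-bid).
Each winning unit pays its own bid.
Revenue = 57,540 + 53,415 + 46,990 = $157,945.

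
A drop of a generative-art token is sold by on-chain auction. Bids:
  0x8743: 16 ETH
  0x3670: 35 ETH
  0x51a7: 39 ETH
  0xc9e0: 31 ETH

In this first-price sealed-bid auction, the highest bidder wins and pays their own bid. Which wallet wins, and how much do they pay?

0x51a7 pays 39 ETH

First-price sealed-bid auction: the highest bidder wins and pays their own bid.
Bids ranked: 39 (0x51a7) > 35 (0x3670) > 31 (0xc9e0) > 16 (0x8743)
0x51a7 has the highest bid and pays exactly that: 39 ETH.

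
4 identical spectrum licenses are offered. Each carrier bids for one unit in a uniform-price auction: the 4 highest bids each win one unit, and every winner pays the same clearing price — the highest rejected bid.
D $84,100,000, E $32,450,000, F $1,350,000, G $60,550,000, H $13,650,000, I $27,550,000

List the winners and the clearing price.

D, G, E, I; each pays $13,650,000

Bids ranked high→low: 84,100,000 (D), 60,550,000 (G), 32,450,000 (E), 27,550,000 (I), 13,650,000 (H), 1,350,000 (F)
The 4 highest are D, G, E, I.
Highest unsuccessful bid: $13,650,000 → clearing price.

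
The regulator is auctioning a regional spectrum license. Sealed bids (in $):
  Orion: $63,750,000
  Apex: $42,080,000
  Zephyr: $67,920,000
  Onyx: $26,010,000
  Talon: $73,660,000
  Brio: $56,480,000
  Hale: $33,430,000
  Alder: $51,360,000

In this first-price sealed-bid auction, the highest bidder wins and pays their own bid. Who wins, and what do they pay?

Talon pays $73,660,000

Rule: the highest bidder wins and pays their own bid.
Sorting bids: 73,660,000 (Talon) > 67,920,000 (Zephyr) > 63,750,000 (Orion) > 56,480,000 (Brio) > 51,360,000 (Alder) > 42,080,000 (Apex) > …
First-price: Talon pays what they bid, $73,660,000.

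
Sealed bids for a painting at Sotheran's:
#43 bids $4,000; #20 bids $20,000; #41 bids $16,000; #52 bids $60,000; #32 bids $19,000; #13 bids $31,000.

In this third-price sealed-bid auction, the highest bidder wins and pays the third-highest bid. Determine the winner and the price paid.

Bids in order: 60,000 (#52) > 31,000 (#13) > 20,000 (#20) > 19,000 (#32) > 16,000 (#41) > 4,000 (#43)
#52 is highest; pays the third-highest bid, $20,000.

#52 pays $20,000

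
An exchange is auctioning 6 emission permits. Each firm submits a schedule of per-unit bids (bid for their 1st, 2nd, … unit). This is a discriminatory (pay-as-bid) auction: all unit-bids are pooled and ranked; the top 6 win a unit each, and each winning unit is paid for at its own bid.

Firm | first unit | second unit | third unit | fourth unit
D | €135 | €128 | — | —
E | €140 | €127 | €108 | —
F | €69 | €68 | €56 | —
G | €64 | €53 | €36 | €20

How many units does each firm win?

D 2, E 3, F 1

All unit-bids, highest first — top 6: 140 (E-1), 135 (D-1), 128 (D-2), 127 (E-2), 108 (E-3), 69 (F-1)
Next rejected bid: €68 (not a price — pay-as-bid).
Allocation: D 2, E 3, F 1.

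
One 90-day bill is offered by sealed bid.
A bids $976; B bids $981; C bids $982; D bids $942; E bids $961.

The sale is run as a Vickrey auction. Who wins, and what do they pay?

Bids ranked: 982 (C) > 981 (B) > 976 (A) > 961 (E) > 942 (D)
Second-price: C pays B's bid of $981.

C pays $981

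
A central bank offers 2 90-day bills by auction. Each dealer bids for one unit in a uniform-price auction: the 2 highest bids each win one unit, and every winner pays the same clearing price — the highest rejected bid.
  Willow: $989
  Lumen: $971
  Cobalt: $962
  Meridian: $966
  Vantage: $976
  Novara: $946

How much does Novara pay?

Novara pays $0

Sorting: 989 (Willow), 976 (Vantage), 971 (Lumen), 966 (Meridian), …
Winners (2 units): Willow, Vantage.
Highest unsuccessful bid: $971 → clearing price.
Novara does not win → pays $0.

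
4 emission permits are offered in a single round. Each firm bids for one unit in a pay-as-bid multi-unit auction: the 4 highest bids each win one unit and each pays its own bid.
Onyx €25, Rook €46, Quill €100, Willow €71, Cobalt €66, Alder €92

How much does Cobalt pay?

Sorting: 100 (Quill), 92 (Alder), 71 (Willow), 66 (Cobalt), 46 (Rook), 25 (Onyx)
The 4 highest are Quill, Alder, Willow, Cobalt.
Cobalt wins → own bid €66.

Cobalt pays €66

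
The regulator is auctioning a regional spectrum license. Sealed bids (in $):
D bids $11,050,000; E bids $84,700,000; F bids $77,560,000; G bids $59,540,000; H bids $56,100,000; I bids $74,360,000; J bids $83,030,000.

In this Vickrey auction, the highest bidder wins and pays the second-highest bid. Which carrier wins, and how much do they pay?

Vickrey auction: the highest bidder wins and pays the second-highest bid.
Bids in order: 84,700,000 (E) > 83,030,000 (J) > 77,560,000 (F) > 74,360,000 (I) > 59,540,000 (G) > 56,100,000 (H) > …
Second-price: E pays J's bid of $83,030,000.

E pays $83,030,000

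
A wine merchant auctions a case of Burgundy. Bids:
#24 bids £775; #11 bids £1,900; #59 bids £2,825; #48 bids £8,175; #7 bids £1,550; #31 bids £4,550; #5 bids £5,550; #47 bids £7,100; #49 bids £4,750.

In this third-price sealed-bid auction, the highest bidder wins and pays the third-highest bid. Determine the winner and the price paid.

Bids ranked: 8,175 (#48) > 7,100 (#47) > 5,550 (#5) > 4,750 (#49) > 4,550 (#31) > 2,825 (#59) > …
#48 wins; payment is bid #3 in the ranking = £5,550.

#48 pays £5,550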